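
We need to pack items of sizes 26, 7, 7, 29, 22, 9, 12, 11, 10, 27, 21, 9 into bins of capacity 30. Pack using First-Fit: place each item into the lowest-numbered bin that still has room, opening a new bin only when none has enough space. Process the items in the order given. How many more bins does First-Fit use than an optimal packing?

1

First-Fit: [26] [7,7,9] [29] [22] [12,11] [10,9] [27] [21] → 8 bins.
Total size 190; any packing needs at least ⌈190/30⌉ = 7 bins.
An optimal packing achieves that bound: [29] [27] [26] [22,7] [21,9] [12,11,7] [10,9] → 7 bins.
Excess: 8 − 7 = 1.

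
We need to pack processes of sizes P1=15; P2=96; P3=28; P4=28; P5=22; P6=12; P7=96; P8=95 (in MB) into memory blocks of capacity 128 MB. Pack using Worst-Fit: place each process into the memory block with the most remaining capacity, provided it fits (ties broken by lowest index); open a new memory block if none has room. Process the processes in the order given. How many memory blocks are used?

4

P1 (15 MB) → memory block 1 (remaining 113 MB)
P2 (96 MB) → memory block 1 (remaining 17 MB)
P3 (28 MB) → memory block 2 (remaining 100 MB)
P4 (28 MB) → memory block 2 (remaining 72 MB)
P5 (22 MB) → memory block 2 (remaining 50 MB)
P6 (12 MB) → memory block 2 (remaining 38 MB)
P7 (96 MB) → memory block 3 (remaining 32 MB)
P8 (95 MB) → memory block 4 (remaining 33 MB)
Final memory blocks: [15,96] [28,28,22,12] [96] [95].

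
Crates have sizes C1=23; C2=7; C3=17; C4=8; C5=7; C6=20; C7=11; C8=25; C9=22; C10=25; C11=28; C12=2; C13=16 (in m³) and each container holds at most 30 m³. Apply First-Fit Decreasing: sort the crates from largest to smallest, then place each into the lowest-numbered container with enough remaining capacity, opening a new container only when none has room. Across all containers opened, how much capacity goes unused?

Sorted descending: 28, 25, 25, 23, 22, 20, 17, 16, 11, 8, 7, 7, 2.
container 1: place 28 m³, 2 m³ left
container 2: place 25 m³, 5 m³ left
container 3: place 25 m³, 5 m³ left
container 4: place 23 m³, 7 m³ left
container 5: place 22 m³, 8 m³ left
container 6: place 20 m³, 10 m³ left
container 7: place 17 m³, 13 m³ left
container 8: place 16 m³, 14 m³ left
container 7: place 11 m³, 2 m³ left
container 5: place 8 m³, 0 m³ left
container 4: place 7 m³, 0 m³ left
container 6: place 7 m³, 3 m³ left
container 1: place 2 m³, 0 m³ left
8 containers × 30 m³ = 240 m³; used 211 m³; unused 29 m³.

29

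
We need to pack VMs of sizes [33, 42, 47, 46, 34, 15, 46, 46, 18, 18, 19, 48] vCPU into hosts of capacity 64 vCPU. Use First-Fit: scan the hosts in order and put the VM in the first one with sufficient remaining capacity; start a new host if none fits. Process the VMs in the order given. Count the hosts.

host 1: place 33 vCPU, 31 vCPU left
host 2: place 42 vCPU, 22 vCPU left
host 3: place 47 vCPU, 17 vCPU left
host 4: place 46 vCPU, 18 vCPU left
host 5: place 34 vCPU, 30 vCPU left
host 1: place 15 vCPU, 16 vCPU left
host 6: place 46 vCPU, 18 vCPU left
host 7: place 46 vCPU, 18 vCPU left
host 2: place 18 vCPU, 4 vCPU left
host 4: place 18 vCPU, 0 vCPU left
host 5: place 19 vCPU, 11 vCPU left
host 8: place 48 vCPU, 16 vCPU left
Final hosts: [33,15] [42,18] [47] [46,18] [34,19] [46] [46] [48].

8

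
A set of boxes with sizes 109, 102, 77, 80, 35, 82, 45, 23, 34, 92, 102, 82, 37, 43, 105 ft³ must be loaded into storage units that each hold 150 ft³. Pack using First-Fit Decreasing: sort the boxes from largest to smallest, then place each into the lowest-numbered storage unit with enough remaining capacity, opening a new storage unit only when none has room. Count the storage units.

Sorted descending: 109, 105, 102, 102, 92, 82, 82, 80, 77, 45, 43, 37, 35, 34, 23.
Put 109 ft³ in storage unit 1; 41 ft³ remain.
Put 105 ft³ in storage unit 2; 45 ft³ remain.
Put 102 ft³ in storage unit 3; 48 ft³ remain.
Put 102 ft³ in storage unit 4; 48 ft³ remain.
Put 92 ft³ in storage unit 5; 58 ft³ remain.
Put 82 ft³ in storage unit 6; 68 ft³ remain.
Put 82 ft³ in storage unit 7; 68 ft³ remain.
Put 80 ft³ in storage unit 8; 70 ft³ remain.
Put 77 ft³ in storage unit 9; 73 ft³ remain.
Put 45 ft³ in storage unit 2; 0 ft³ remain.
Put 43 ft³ in storage unit 3; 5 ft³ remain.
Put 37 ft³ in storage unit 1; 4 ft³ remain.
Put 35 ft³ in storage unit 4; 13 ft³ remain.
Put 34 ft³ in storage unit 5; 24 ft³ remain.
Put 23 ft³ in storage unit 5; 1 ft³ remain.
Final storage units: [109,37] [105,45] [102,43] [102,35] [92,34,23] [82] [82] [80] [77].

9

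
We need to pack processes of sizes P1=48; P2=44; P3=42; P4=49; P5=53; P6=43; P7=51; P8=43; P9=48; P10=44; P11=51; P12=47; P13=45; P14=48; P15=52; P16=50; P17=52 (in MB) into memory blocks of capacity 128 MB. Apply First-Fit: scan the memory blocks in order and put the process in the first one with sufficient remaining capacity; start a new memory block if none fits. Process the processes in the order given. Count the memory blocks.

9 memory blocks

P1 (48 MB) → memory block 1 (remaining 80 MB)
P2 (44 MB) → memory block 1 (remaining 36 MB)
P3 (42 MB) → memory block 2 (remaining 86 MB)
P4 (49 MB) → memory block 2 (remaining 37 MB)
P5 (53 MB) → memory block 3 (remaining 75 MB)
P6 (43 MB) → memory block 3 (remaining 32 MB)
P7 (51 MB) → memory block 4 (remaining 77 MB)
P8 (43 MB) → memory block 4 (remaining 34 MB)
P9 (48 MB) → memory block 5 (remaining 80 MB)
P10 (44 MB) → memory block 5 (remaining 36 MB)
P11 (51 MB) → memory block 6 (remaining 77 MB)
P12 (47 MB) → memory block 6 (remaining 30 MB)
P13 (45 MB) → memory block 7 (remaining 83 MB)
P14 (48 MB) → memory block 7 (remaining 35 MB)
P15 (52 MB) → memory block 8 (remaining 76 MB)
P16 (50 MB) → memory block 8 (remaining 26 MB)
P17 (52 MB) → memory block 9 (remaining 76 MB)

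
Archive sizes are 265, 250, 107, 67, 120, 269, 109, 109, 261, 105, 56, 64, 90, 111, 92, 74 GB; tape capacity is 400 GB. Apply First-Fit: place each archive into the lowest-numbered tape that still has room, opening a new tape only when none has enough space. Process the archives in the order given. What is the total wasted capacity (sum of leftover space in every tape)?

265 GB → tape 1 (remaining 135 GB)
250 GB → tape 2 (remaining 150 GB)
107 GB → tape 1 (remaining 28 GB)
67 GB → tape 2 (remaining 83 GB)
120 GB → tape 3 (remaining 280 GB)
269 GB → tape 3 (remaining 11 GB)
109 GB → tape 4 (remaining 291 GB)
109 GB → tape 4 (remaining 182 GB)
261 GB → tape 5 (remaining 139 GB)
105 GB → tape 4 (remaining 77 GB)
56 GB → tape 2 (remaining 27 GB)
64 GB → tape 4 (remaining 13 GB)
90 GB → tape 5 (remaining 49 GB)
111 GB → tape 6 (remaining 289 GB)
92 GB → tape 6 (remaining 197 GB)
74 GB → tape 6 (remaining 123 GB)
6 tapes × 400 GB = 2400 GB; used 2149 GB; unused 251 GB.

251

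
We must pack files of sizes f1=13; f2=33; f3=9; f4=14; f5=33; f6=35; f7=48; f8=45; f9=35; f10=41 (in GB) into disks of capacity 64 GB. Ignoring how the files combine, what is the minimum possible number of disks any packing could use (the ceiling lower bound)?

5 disks

Total size = 13 + 33 + 9 + 14 + 33 + 35 + 48 + 45 + 35 + 41 = 306 GB.
⌈306 / 64⌉ = 5.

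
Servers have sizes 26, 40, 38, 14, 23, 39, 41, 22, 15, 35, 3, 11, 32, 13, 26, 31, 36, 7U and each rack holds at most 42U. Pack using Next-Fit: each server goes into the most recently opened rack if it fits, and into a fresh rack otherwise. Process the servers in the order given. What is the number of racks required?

Put 26U in rack 1; 16U remain.
Put 40U in rack 2; 2U remain.
Put 38U in rack 3; 4U remain.
Put 14U in rack 4; 28U remain.
Put 23U in rack 4; 5U remain.
Put 39U in rack 5; 3U remain.
Put 41U in rack 6; 1U remain.
Put 22U in rack 7; 20U remain.
Put 15U in rack 7; 5U remain.
Put 35U in rack 8; 7U remain.
Put 3U in rack 8; 4U remain.
Put 11U in rack 9; 31U remain.
Put 32U in rack 10; 10U remain.
Put 13U in rack 11; 29U remain.
Put 26U in rack 11; 3U remain.
Put 31U in rack 12; 11U remain.
Put 36U in rack 13; 6U remain.
Put 7U in rack 14; 35U remain.
Final racks: [26] [40] [38] [14,23] [39] [41] [22,15] [35,3] [11] [32] [13,26] [31] [36] [7].

14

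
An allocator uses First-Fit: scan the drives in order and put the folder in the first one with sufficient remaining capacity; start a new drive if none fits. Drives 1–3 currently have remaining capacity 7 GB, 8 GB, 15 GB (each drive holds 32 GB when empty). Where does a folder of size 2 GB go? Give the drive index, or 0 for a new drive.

1

Drives with room: drive 1 (7 GB), drive 2 (8 GB), drive 3 (15 GB).
The first with room is drive 1.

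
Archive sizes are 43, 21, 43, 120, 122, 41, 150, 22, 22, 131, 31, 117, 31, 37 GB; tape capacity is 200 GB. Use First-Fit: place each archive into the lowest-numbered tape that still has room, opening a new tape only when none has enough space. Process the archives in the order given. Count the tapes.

tape 1: place 43 GB, 157 GB left
tape 1: place 21 GB, 136 GB left
tape 1: place 43 GB, 93 GB left
tape 2: place 120 GB, 80 GB left
tape 3: place 122 GB, 78 GB left
tape 1: place 41 GB, 52 GB left
tape 4: place 150 GB, 50 GB left
tape 1: place 22 GB, 30 GB left
tape 1: place 22 GB, 8 GB left
tape 5: place 131 GB, 69 GB left
tape 2: place 31 GB, 49 GB left
tape 6: place 117 GB, 83 GB left
tape 2: place 31 GB, 18 GB left
tape 3: place 37 GB, 41 GB left

6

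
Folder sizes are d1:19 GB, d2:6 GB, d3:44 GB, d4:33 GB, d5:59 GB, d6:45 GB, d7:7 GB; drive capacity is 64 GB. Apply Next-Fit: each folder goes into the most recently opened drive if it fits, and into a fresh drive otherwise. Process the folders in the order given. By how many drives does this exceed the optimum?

Next-Fit: [19,6] [44] [33] [59] [45,7] → 5 drives.
Total size 213 GB; any packing needs at least ⌈213/64⌉ = 4 drives.
An optimal packing achieves that bound: [59] [45,19] [44,7,6] [33] → 4 drives.
Excess: 5 − 4 = 1.

1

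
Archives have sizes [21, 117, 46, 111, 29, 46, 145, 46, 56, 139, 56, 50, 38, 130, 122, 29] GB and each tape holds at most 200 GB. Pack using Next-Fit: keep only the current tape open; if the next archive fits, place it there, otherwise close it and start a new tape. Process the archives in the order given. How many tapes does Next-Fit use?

21 GB → tape 1 (remaining 179 GB)
117 GB → tape 1 (remaining 62 GB)
46 GB → tape 1 (remaining 16 GB)
111 GB → tape 2 (remaining 89 GB)
29 GB → tape 2 (remaining 60 GB)
46 GB → tape 2 (remaining 14 GB)
145 GB → tape 3 (remaining 55 GB)
46 GB → tape 3 (remaining 9 GB)
56 GB → tape 4 (remaining 144 GB)
139 GB → tape 4 (remaining 5 GB)
56 GB → tape 5 (remaining 144 GB)
50 GB → tape 5 (remaining 94 GB)
38 GB → tape 5 (remaining 56 GB)
130 GB → tape 6 (remaining 70 GB)
122 GB → tape 7 (remaining 78 GB)
29 GB → tape 7 (remaining 49 GB)
Final tapes: [21,117,46] [111,29,46] [145,46] [56,139] [56,50,38] [130] [122,29].

7 tapes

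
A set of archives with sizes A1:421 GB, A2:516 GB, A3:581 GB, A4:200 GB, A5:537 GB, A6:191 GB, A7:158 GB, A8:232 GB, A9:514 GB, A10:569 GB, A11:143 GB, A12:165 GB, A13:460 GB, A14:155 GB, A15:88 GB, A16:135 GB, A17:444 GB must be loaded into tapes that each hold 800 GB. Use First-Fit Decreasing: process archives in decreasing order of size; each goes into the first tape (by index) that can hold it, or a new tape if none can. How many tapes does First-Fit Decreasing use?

Sorted descending: 581, 569, 537, 516, 514, 460, 444, 421, 232, 200, 191, 165, 158, 155, 143, 135, 88.
581 GB → tape 1 (remaining 219 GB)
569 GB → tape 2 (remaining 231 GB)
537 GB → tape 3 (remaining 263 GB)
516 GB → tape 4 (remaining 284 GB)
514 GB → tape 5 (remaining 286 GB)
460 GB → tape 6 (remaining 340 GB)
444 GB → tape 7 (remaining 356 GB)
421 GB → tape 8 (remaining 379 GB)
232 GB → tape 3 (remaining 31 GB)
200 GB → tape 1 (remaining 19 GB)
191 GB → tape 2 (remaining 40 GB)
165 GB → tape 4 (remaining 119 GB)
158 GB → tape 5 (remaining 128 GB)
155 GB → tape 6 (remaining 185 GB)
143 GB → tape 6 (remaining 42 GB)
135 GB → tape 7 (remaining 221 GB)
88 GB → tape 4 (remaining 31 GB)

8 tapes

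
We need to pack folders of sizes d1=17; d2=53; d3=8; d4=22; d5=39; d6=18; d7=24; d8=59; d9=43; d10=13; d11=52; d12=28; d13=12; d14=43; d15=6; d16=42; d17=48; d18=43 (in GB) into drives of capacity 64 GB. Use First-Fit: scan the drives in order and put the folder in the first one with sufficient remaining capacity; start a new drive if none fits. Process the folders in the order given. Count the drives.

11

d1 (17 GB) → drive 1 (remaining 47 GB)
d2 (53 GB) → drive 2 (remaining 11 GB)
d3 (8 GB) → drive 1 (remaining 39 GB)
d4 (22 GB) → drive 1 (remaining 17 GB)
d5 (39 GB) → drive 3 (remaining 25 GB)
d6 (18 GB) → drive 3 (remaining 7 GB)
d7 (24 GB) → drive 4 (remaining 40 GB)
d8 (59 GB) → drive 5 (remaining 5 GB)
d9 (43 GB) → drive 6 (remaining 21 GB)
d10 (13 GB) → drive 1 (remaining 4 GB)
d11 (52 GB) → drive 7 (remaining 12 GB)
d12 (28 GB) → drive 4 (remaining 12 GB)
d13 (12 GB) → drive 4 (remaining 0 GB)
d14 (43 GB) → drive 8 (remaining 21 GB)
d15 (6 GB) → drive 2 (remaining 5 GB)
d16 (42 GB) → drive 9 (remaining 22 GB)
d17 (48 GB) → drive 10 (remaining 16 GB)
d18 (43 GB) → drive 11 (remaining 21 GB)
Final drives: [17,8,22,13] [53,6] [39,18] [24,28,12] [59] [43] [52] [43] [42] [48] [43].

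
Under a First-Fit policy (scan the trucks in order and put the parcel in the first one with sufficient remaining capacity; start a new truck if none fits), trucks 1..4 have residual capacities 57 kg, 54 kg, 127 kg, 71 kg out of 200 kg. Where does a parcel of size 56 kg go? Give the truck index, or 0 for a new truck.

Trucks with room: truck 1 (57 kg), truck 3 (127 kg), truck 4 (71 kg).
The first with room is truck 1.

1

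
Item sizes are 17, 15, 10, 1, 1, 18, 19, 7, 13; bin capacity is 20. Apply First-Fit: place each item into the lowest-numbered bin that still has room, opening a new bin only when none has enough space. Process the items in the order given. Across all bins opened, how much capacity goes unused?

bin 1: place 17, 3 left
bin 2: place 15, 5 left
bin 3: place 10, 10 left
bin 1: place 1, 2 left
bin 1: place 1, 1 left
bin 4: place 18, 2 left
bin 5: place 19, 1 left
bin 3: place 7, 3 left
bin 6: place 13, 7 left
6 bins × 20 = 120; used 101; unused 19.

19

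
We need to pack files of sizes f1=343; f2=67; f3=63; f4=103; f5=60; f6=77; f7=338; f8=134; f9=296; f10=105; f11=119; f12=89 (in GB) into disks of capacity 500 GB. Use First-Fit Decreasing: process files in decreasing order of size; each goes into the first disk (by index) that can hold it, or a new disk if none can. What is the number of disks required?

4 disks

Sorted descending: 343, 338, 296, 134, 119, 105, 103, 89, 77, 67, 63, 60.
343 GB → disk 1 (remaining 157 GB)
338 GB → disk 2 (remaining 162 GB)
296 GB → disk 3 (remaining 204 GB)
134 GB → disk 1 (remaining 23 GB)
119 GB → disk 2 (remaining 43 GB)
105 GB → disk 3 (remaining 99 GB)
103 GB → disk 4 (remaining 397 GB)
89 GB → disk 3 (remaining 10 GB)
77 GB → disk 4 (remaining 320 GB)
67 GB → disk 4 (remaining 253 GB)
63 GB → disk 4 (remaining 190 GB)
60 GB → disk 4 (remaining 130 GB)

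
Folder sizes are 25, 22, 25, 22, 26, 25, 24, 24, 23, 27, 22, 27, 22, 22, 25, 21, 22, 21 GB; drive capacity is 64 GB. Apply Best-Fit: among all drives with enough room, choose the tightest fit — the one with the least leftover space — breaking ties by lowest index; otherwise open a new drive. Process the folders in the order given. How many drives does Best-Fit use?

drive 1: place 25 GB, 39 GB left
drive 1: place 22 GB, 17 GB left
drive 2: place 25 GB, 39 GB left
drive 2: place 22 GB, 17 GB left
drive 3: place 26 GB, 38 GB left
drive 3: place 25 GB, 13 GB left
drive 4: place 24 GB, 40 GB left
drive 4: place 24 GB, 16 GB left
drive 5: place 23 GB, 41 GB left
drive 5: place 27 GB, 14 GB left
drive 6: place 22 GB, 42 GB left
drive 6: place 27 GB, 15 GB left
drive 7: place 22 GB, 42 GB left
drive 7: place 22 GB, 20 GB left
drive 8: place 25 GB, 39 GB left
drive 8: place 21 GB, 18 GB left
drive 9: place 22 GB, 42 GB left
drive 9: place 21 GB, 21 GB left
Final drives: [25,22] [25,22] [26,25] [24,24] [23,27] [22,27] [22,22] [25,21] [22,21].

9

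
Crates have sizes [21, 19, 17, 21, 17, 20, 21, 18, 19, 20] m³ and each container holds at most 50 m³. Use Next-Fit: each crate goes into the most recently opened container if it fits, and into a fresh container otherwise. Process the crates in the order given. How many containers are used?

5

Put 21 m³ in container 1; 29 m³ remain.
Put 19 m³ in container 1; 10 m³ remain.
Put 17 m³ in container 2; 33 m³ remain.
Put 21 m³ in container 2; 12 m³ remain.
Put 17 m³ in container 3; 33 m³ remain.
Put 20 m³ in container 3; 13 m³ remain.
Put 21 m³ in container 4; 29 m³ remain.
Put 18 m³ in container 4; 11 m³ remain.
Put 19 m³ in container 5; 31 m³ remain.
Put 20 m³ in container 5; 11 m³ remain.
Final containers: [21,19] [17,21] [17,20] [21,18] [19,20].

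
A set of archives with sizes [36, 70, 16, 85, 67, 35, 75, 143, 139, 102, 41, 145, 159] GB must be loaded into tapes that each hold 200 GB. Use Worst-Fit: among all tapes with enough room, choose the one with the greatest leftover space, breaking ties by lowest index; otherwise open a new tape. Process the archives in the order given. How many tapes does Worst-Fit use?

7

36 GB → tape 1 (remaining 164 GB)
70 GB → tape 1 (remaining 94 GB)
16 GB → tape 1 (remaining 78 GB)
85 GB → tape 2 (remaining 115 GB)
67 GB → tape 2 (remaining 48 GB)
35 GB → tape 1 (remaining 43 GB)
75 GB → tape 3 (remaining 125 GB)
143 GB → tape 4 (remaining 57 GB)
139 GB → tape 5 (remaining 61 GB)
102 GB → tape 3 (remaining 23 GB)
41 GB → tape 5 (remaining 20 GB)
145 GB → tape 6 (remaining 55 GB)
159 GB → tape 7 (remaining 41 GB)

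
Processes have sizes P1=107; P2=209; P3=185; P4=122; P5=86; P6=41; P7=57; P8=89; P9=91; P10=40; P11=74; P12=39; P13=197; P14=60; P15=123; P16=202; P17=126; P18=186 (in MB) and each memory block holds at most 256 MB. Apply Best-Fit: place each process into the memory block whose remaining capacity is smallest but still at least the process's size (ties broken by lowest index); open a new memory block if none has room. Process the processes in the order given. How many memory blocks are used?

memory block 1: place P1 (107 MB), 149 MB left
memory block 2: place P2 (209 MB), 47 MB left
memory block 3: place P3 (185 MB), 71 MB left
memory block 1: place P4 (122 MB), 27 MB left
memory block 4: place P5 (86 MB), 170 MB left
memory block 2: place P6 (41 MB), 6 MB left
memory block 3: place P7 (57 MB), 14 MB left
memory block 4: place P8 (89 MB), 81 MB left
memory block 5: place P9 (91 MB), 165 MB left
memory block 4: place P10 (40 MB), 41 MB left
memory block 5: place P11 (74 MB), 91 MB left
memory block 4: place P12 (39 MB), 2 MB left
memory block 6: place P13 (197 MB), 59 MB left
memory block 5: place P14 (60 MB), 31 MB left
memory block 7: place P15 (123 MB), 133 MB left
memory block 8: place P16 (202 MB), 54 MB left
memory block 7: place P17 (126 MB), 7 MB left
memory block 9: place P18 (186 MB), 70 MB left
Final memory blocks: [107,122] [209,41] [185,57] [86,89,40,39] [91,74,60] [197] [123,126] [202] [186].

9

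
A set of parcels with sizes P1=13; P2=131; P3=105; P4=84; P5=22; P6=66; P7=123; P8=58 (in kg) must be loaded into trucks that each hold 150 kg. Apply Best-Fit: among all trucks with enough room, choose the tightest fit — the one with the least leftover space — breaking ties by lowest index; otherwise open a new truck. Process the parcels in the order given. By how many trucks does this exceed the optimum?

Best-Fit: [13,131] [105,22] [84,66] [123] [58] → 5 trucks.
Total size 602 kg; any packing needs at least ⌈602/150⌉ = 5 trucks.
So 5 is already optimal.

0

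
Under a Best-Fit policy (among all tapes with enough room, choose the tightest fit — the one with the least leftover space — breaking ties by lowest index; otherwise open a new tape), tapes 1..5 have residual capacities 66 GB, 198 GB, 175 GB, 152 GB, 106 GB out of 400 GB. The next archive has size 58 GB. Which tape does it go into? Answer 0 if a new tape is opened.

1

Tapes with room: tape 1 (66 GB), tape 2 (198 GB), tape 3 (175 GB), tape 4 (152 GB), tape 5 (106 GB).
Tightest fit is tape 1 with 66 GB free.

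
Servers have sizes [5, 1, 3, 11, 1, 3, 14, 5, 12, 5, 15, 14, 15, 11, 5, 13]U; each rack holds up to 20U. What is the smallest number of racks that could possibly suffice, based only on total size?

Total size = 5 + 1 + 3 + 11 + 1 + 3 + 14 + 5 + 12 + 5 + 15 + 14 + 15 + 11 + 5 + 13 = 133U.
⌈133 / 20⌉ = 7.

7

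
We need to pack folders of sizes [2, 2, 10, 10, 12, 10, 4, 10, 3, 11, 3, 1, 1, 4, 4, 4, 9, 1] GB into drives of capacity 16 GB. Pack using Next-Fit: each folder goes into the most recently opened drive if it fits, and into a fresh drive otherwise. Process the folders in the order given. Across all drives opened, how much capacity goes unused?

2 GB → drive 1 (remaining 14 GB)
2 GB → drive 1 (remaining 12 GB)
10 GB → drive 1 (remaining 2 GB)
10 GB → drive 2 (remaining 6 GB)
12 GB → drive 3 (remaining 4 GB)
10 GB → drive 4 (remaining 6 GB)
4 GB → drive 4 (remaining 2 GB)
10 GB → drive 5 (remaining 6 GB)
3 GB → drive 5 (remaining 3 GB)
11 GB → drive 6 (remaining 5 GB)
3 GB → drive 6 (remaining 2 GB)
1 GB → drive 6 (remaining 1 GB)
1 GB → drive 6 (remaining 0 GB)
4 GB → drive 7 (remaining 12 GB)
4 GB → drive 7 (remaining 8 GB)
4 GB → drive 7 (remaining 4 GB)
9 GB → drive 8 (remaining 7 GB)
1 GB → drive 8 (remaining 6 GB)
8 drives × 16 GB = 128 GB; used 101 GB; unused 27 GB.

27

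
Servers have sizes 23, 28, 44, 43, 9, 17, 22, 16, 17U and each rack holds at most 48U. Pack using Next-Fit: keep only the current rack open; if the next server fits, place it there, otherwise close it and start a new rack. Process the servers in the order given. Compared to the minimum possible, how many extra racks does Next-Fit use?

1

Next-Fit: [23] [28] [44] [43] [9,17,22] [16,17] → 6 racks.
Total size 219U; any packing needs at least ⌈219/48⌉ = 5 racks.
An optimal packing achieves that bound: [44] [43] [28,17] [23,22] [17,16,9] → 5 racks.
Excess: 6 − 5 = 1.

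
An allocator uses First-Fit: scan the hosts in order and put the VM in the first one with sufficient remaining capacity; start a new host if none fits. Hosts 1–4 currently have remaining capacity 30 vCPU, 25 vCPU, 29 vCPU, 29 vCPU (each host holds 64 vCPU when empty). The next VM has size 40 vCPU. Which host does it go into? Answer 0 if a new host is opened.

No host has ≥ 40 vCPU free, so a new host is opened.

0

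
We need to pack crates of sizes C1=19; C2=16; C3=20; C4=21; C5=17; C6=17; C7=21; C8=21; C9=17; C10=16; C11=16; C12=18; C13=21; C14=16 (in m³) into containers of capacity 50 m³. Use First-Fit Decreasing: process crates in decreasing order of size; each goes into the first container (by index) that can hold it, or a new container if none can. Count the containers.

Sorted descending: 21, 21, 21, 21, 20, 19, 18, 17, 17, 17, 16, 16, 16, 16.
container 1: place 21 m³, 29 m³ left
container 1: place 21 m³, 8 m³ left
container 2: place 21 m³, 29 m³ left
container 2: place 21 m³, 8 m³ left
container 3: place 20 m³, 30 m³ left
container 3: place 19 m³, 11 m³ left
container 4: place 18 m³, 32 m³ left
container 4: place 17 m³, 15 m³ left
container 5: place 17 m³, 33 m³ left
container 5: place 17 m³, 16 m³ left
container 5: place 16 m³, 0 m³ left
container 6: place 16 m³, 34 m³ left
container 6: place 16 m³, 18 m³ left
container 6: place 16 m³, 2 m³ left
Final containers: [21,21] [21,21] [20,19] [18,17] [17,17,16] [16,16,16].

6 containers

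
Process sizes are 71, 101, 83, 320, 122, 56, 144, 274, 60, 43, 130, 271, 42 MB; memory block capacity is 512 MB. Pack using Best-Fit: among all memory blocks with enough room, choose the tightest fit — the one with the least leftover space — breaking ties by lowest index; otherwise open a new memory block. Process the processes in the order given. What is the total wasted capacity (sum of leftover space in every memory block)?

memory block 1: place 71 MB, 441 MB left
memory block 1: place 101 MB, 340 MB left
memory block 1: place 83 MB, 257 MB left
memory block 2: place 320 MB, 192 MB left
memory block 2: place 122 MB, 70 MB left
memory block 2: place 56 MB, 14 MB left
memory block 1: place 144 MB, 113 MB left
memory block 3: place 274 MB, 238 MB left
memory block 1: place 60 MB, 53 MB left
memory block 1: place 43 MB, 10 MB left
memory block 3: place 130 MB, 108 MB left
memory block 4: place 271 MB, 241 MB left
memory block 3: place 42 MB, 66 MB left
4 memory blocks × 512 MB = 2048 MB; used 1717 MB; unused 331 MB.

331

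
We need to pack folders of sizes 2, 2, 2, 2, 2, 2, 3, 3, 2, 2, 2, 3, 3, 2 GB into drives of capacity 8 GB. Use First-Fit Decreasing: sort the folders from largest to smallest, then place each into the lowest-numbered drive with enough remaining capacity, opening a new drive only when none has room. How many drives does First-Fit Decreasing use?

4

Sorted descending: 3, 3, 3, 3, 2, 2, 2, 2, 2, 2, 2, 2, 2, 2.
3 GB → drive 1 (remaining 5 GB)
3 GB → drive 1 (remaining 2 GB)
3 GB → drive 2 (remaining 5 GB)
3 GB → drive 2 (remaining 2 GB)
2 GB → drive 1 (remaining 0 GB)
2 GB → drive 2 (remaining 0 GB)
2 GB → drive 3 (remaining 6 GB)
2 GB → drive 3 (remaining 4 GB)
2 GB → drive 3 (remaining 2 GB)
2 GB → drive 3 (remaining 0 GB)
2 GB → drive 4 (remaining 6 GB)
2 GB → drive 4 (remaining 4 GB)
2 GB → drive 4 (remaining 2 GB)
2 GB → drive 4 (remaining 0 GB)
Final drives: [3,3,2] [3,3,2] [2,2,2,2] [2,2,2,2].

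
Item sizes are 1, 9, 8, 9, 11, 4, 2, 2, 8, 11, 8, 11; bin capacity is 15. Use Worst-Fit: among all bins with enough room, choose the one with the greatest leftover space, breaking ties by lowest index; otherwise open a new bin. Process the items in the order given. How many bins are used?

1 → bin 1 (remaining 14)
9 → bin 1 (remaining 5)
8 → bin 2 (remaining 7)
9 → bin 3 (remaining 6)
11 → bin 4 (remaining 4)
4 → bin 2 (remaining 3)
2 → bin 3 (remaining 4)
2 → bin 1 (remaining 3)
8 → bin 5 (remaining 7)
11 → bin 6 (remaining 4)
8 → bin 7 (remaining 7)
11 → bin 8 (remaining 4)

8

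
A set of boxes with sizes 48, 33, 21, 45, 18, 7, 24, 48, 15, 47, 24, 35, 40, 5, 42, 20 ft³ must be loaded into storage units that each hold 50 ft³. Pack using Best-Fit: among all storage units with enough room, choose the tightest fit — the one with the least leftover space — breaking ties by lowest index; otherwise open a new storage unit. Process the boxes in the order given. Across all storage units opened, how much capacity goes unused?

storage unit 1: place 48 ft³, 2 ft³ left
storage unit 2: place 33 ft³, 17 ft³ left
storage unit 3: place 21 ft³, 29 ft³ left
storage unit 4: place 45 ft³, 5 ft³ left
storage unit 3: place 18 ft³, 11 ft³ left
storage unit 3: place 7 ft³, 4 ft³ left
storage unit 5: place 24 ft³, 26 ft³ left
storage unit 6: place 48 ft³, 2 ft³ left
storage unit 2: place 15 ft³, 2 ft³ left
storage unit 7: place 47 ft³, 3 ft³ left
storage unit 5: place 24 ft³, 2 ft³ left
storage unit 8: place 35 ft³, 15 ft³ left
storage unit 9: place 40 ft³, 10 ft³ left
storage unit 4: place 5 ft³, 0 ft³ left
storage unit 10: place 42 ft³, 8 ft³ left
storage unit 11: place 20 ft³, 30 ft³ left
11 storage units × 50 ft³ = 550 ft³; used 472 ft³; unused 78 ft³.

78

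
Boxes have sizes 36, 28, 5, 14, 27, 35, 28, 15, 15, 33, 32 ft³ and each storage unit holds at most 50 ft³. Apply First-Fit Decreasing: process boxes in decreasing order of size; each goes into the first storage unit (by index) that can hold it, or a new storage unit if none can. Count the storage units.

Sorted descending: 36, 35, 33, 32, 28, 28, 27, 15, 15, 14, 5.
36 ft³ → storage unit 1 (remaining 14 ft³)
35 ft³ → storage unit 2 (remaining 15 ft³)
33 ft³ → storage unit 3 (remaining 17 ft³)
32 ft³ → storage unit 4 (remaining 18 ft³)
28 ft³ → storage unit 5 (remaining 22 ft³)
28 ft³ → storage unit 6 (remaining 22 ft³)
27 ft³ → storage unit 7 (remaining 23 ft³)
15 ft³ → storage unit 2 (remaining 0 ft³)
15 ft³ → storage unit 3 (remaining 2 ft³)
14 ft³ → storage unit 1 (remaining 0 ft³)
5 ft³ → storage unit 4 (remaining 13 ft³)

7 storage units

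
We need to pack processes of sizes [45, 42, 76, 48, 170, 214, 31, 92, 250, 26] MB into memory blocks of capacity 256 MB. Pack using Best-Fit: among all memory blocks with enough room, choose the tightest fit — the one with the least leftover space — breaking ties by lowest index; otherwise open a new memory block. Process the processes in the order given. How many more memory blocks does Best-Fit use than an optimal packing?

1

Best-Fit: [45,42,76,48,26] [170] [214,31] [92] [250] → 5 memory blocks.
Total size 994 MB; any packing needs at least ⌈994/256⌉ = 4 memory blocks.
An optimal packing achieves that bound: [250] [214,42] [170,76] [92,48,45,31,26] → 4 memory blocks.
Excess: 5 − 4 = 1.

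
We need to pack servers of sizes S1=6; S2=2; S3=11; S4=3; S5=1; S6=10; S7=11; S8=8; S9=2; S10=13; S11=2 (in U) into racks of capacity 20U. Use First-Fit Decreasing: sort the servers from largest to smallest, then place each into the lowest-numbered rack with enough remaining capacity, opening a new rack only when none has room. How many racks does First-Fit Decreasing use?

Sorted descending: 13, 11, 11, 10, 8, 6, 3, 2, 2, 2, 1.
Put 13U in rack 1; 7U remain.
Put 11U in rack 2; 9U remain.
Put 11U in rack 3; 9U remain.
Put 10U in rack 4; 10U remain.
Put 8U in rack 2; 1U remain.
Put 6U in rack 1; 1U remain.
Put 3U in rack 3; 6U remain.
Put 2U in rack 3; 4U remain.
Put 2U in rack 3; 2U remain.
Put 2U in rack 3; 0U remain.
Put 1U in rack 1; 0U remain.

4 racks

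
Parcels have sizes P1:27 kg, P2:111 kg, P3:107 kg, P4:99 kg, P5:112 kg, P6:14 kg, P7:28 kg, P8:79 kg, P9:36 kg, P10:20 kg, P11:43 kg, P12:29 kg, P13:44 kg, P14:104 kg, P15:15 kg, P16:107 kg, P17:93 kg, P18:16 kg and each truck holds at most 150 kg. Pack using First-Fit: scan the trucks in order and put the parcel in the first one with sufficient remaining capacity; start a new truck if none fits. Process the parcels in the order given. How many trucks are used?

9 trucks

truck 1: place P1 (27 kg), 123 kg left
truck 1: place P2 (111 kg), 12 kg left
truck 2: place P3 (107 kg), 43 kg left
truck 3: place P4 (99 kg), 51 kg left
truck 4: place P5 (112 kg), 38 kg left
truck 2: place P6 (14 kg), 29 kg left
truck 2: place P7 (28 kg), 1 kg left
truck 5: place P8 (79 kg), 71 kg left
truck 3: place P9 (36 kg), 15 kg left
truck 4: place P10 (20 kg), 18 kg left
truck 5: place P11 (43 kg), 28 kg left
truck 6: place P12 (29 kg), 121 kg left
truck 6: place P13 (44 kg), 77 kg left
truck 7: place P14 (104 kg), 46 kg left
truck 3: place P15 (15 kg), 0 kg left
truck 8: place P16 (107 kg), 43 kg left
truck 9: place P17 (93 kg), 57 kg left
truck 4: place P18 (16 kg), 2 kg left
Final trucks: [27,111] [107,14,28] [99,36,15] [112,20,16] [79,43] [29,44] [104] [107] [93].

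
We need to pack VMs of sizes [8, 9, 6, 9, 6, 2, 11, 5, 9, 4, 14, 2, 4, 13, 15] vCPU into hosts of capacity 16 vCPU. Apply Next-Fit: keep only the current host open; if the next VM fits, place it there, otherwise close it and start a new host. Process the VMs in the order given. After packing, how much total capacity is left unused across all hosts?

43

8 vCPU → host 1 (remaining 8 vCPU)
9 vCPU → host 2 (remaining 7 vCPU)
6 vCPU → host 2 (remaining 1 vCPU)
9 vCPU → host 3 (remaining 7 vCPU)
6 vCPU → host 3 (remaining 1 vCPU)
2 vCPU → host 4 (remaining 14 vCPU)
11 vCPU → host 4 (remaining 3 vCPU)
5 vCPU → host 5 (remaining 11 vCPU)
9 vCPU → host 5 (remaining 2 vCPU)
4 vCPU → host 6 (remaining 12 vCPU)
14 vCPU → host 7 (remaining 2 vCPU)
2 vCPU → host 7 (remaining 0 vCPU)
4 vCPU → host 8 (remaining 12 vCPU)
13 vCPU → host 9 (remaining 3 vCPU)
15 vCPU → host 10 (remaining 1 vCPU)
10 hosts × 16 vCPU = 160 vCPU; used 117 vCPU; unused 43 vCPU.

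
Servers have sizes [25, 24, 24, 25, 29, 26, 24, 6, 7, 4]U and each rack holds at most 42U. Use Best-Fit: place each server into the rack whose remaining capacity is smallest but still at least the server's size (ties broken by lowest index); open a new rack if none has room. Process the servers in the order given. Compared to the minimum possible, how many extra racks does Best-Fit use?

Best-Fit: [25] [24] [24] [25] [29,6,7] [26,4] [24] → 7 racks.
7 servers exceed 21U (half the capacity), and no two of those can share a rack, so at least 7 racks are needed.
So 7 is already optimal.

0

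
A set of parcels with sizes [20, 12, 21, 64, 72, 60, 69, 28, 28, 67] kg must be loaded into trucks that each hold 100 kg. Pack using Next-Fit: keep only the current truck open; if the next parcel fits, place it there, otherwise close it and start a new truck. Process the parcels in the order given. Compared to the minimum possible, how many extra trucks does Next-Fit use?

Next-Fit: [20,12,21] [64] [72] [60] [69,28] [28,67] → 6 trucks.
Total size 441 kg; any packing needs at least ⌈441/100⌉ = 5 trucks.
An optimal packing achieves that bound: [72,28] [69,28] [67,21,12] [64,20] [60] → 5 trucks.
Excess: 6 − 5 = 1.

1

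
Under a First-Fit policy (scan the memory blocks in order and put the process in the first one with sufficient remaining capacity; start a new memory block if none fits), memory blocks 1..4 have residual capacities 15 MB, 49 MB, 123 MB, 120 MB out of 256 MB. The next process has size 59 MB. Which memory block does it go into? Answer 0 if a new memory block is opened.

Memory blocks with room: memory block 3 (123 MB), memory block 4 (120 MB).
The first with room is memory block 3.

3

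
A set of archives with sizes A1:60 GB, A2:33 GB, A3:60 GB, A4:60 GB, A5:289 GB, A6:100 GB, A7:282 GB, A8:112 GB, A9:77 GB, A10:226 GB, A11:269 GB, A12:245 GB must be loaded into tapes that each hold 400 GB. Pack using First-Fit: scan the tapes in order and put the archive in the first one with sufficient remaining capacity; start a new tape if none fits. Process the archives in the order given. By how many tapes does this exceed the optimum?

1

First-Fit: [60,33,60,60,100,77] [289] [282,112] [226] [269] [245] → 6 tapes.
Total size 1813 GB; any packing needs at least ⌈1813/400⌉ = 5 tapes.
An optimal packing achieves that bound: [289,100] [282,112] [269,77,33] [245,60,60] [226,60] → 5 tapes.
Excess: 6 − 5 = 1.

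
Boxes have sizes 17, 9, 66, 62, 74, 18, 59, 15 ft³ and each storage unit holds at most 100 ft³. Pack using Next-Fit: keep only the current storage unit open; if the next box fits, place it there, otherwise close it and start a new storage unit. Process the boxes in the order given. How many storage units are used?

4 storage units

storage unit 1: place 17 ft³, 83 ft³ left
storage unit 1: place 9 ft³, 74 ft³ left
storage unit 1: place 66 ft³, 8 ft³ left
storage unit 2: place 62 ft³, 38 ft³ left
storage unit 3: place 74 ft³, 26 ft³ left
storage unit 3: place 18 ft³, 8 ft³ left
storage unit 4: place 59 ft³, 41 ft³ left
storage unit 4: place 15 ft³, 26 ft³ left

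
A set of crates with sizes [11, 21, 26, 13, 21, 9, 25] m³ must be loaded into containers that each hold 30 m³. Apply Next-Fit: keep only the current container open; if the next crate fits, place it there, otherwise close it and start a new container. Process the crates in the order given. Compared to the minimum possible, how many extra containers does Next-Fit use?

Next-Fit: [11] [21] [26] [13] [21,9] [25] → 6 containers.
Total size 126 m³; any packing needs at least ⌈126/30⌉ = 5 containers.
An optimal packing achieves that bound: [26] [25] [21,9] [21] [13,11] → 5 containers.
Excess: 6 − 5 = 1.

1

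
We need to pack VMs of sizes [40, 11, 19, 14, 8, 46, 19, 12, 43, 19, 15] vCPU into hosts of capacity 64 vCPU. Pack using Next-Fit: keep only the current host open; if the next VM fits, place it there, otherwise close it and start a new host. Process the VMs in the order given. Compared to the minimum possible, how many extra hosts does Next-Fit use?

2

Next-Fit: [40,11] [19,14,8] [46] [19,12] [43,19] [15] → 6 hosts.
Total size 246 vCPU; any packing needs at least ⌈246/64⌉ = 4 hosts.
An optimal packing achieves that bound: [46,15] [43,19] [40,19] [19,14,12,11,8] → 4 hosts.
Excess: 6 − 4 = 2.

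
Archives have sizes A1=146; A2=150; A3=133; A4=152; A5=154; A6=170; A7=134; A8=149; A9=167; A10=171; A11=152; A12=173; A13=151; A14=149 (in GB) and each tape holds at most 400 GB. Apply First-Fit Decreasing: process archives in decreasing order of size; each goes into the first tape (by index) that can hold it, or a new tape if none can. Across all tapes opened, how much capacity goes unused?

Sorted descending: 173, 171, 170, 167, 154, 152, 152, 151, 150, 149, 149, 146, 134, 133.
tape 1: place 173 GB, 227 GB left
tape 1: place 171 GB, 56 GB left
tape 2: place 170 GB, 230 GB left
tape 2: place 167 GB, 63 GB left
tape 3: place 154 GB, 246 GB left
tape 3: place 152 GB, 94 GB left
tape 4: place 152 GB, 248 GB left
tape 4: place 151 GB, 97 GB left
tape 5: place 150 GB, 250 GB left
tape 5: place 149 GB, 101 GB left
tape 6: place 149 GB, 251 GB left
tape 6: place 146 GB, 105 GB left
tape 7: place 134 GB, 266 GB left
tape 7: place 133 GB, 133 GB left
7 tapes × 400 GB = 2800 GB; used 2151 GB; unused 649 GB.

649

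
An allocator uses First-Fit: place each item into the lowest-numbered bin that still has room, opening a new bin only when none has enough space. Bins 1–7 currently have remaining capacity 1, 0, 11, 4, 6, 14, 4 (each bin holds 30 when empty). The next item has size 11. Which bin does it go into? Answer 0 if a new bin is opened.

Bins with room: bin 3 (11), bin 6 (14).
The first with room is bin 3.

3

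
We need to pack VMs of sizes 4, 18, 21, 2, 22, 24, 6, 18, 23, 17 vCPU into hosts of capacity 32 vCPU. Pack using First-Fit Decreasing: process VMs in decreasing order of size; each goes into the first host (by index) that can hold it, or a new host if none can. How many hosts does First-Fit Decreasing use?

Sorted descending: 24, 23, 22, 21, 18, 18, 17, 6, 4, 2.
host 1: place 24 vCPU, 8 vCPU left
host 2: place 23 vCPU, 9 vCPU left
host 3: place 22 vCPU, 10 vCPU left
host 4: place 21 vCPU, 11 vCPU left
host 5: place 18 vCPU, 14 vCPU left
host 6: place 18 vCPU, 14 vCPU left
host 7: place 17 vCPU, 15 vCPU left
host 1: place 6 vCPU, 2 vCPU left
host 2: place 4 vCPU, 5 vCPU left
host 1: place 2 vCPU, 0 vCPU left

7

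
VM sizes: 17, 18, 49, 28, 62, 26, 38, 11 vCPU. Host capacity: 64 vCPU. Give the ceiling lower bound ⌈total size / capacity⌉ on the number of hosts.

4 hosts

Total size = 17 + 18 + 49 + 28 + 62 + 26 + 38 + 11 = 249 vCPU.
⌈249 / 64⌉ = 4.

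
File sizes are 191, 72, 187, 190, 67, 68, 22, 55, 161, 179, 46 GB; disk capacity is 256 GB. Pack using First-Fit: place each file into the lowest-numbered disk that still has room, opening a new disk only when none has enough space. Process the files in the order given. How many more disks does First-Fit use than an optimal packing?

1

First-Fit: [191,22] [72,67,68,46] [187,55] [190] [161] [179] → 6 disks.
Total size 1238 GB; any packing needs at least ⌈1238/256⌉ = 5 disks.
An optimal packing achieves that bound: [191,55] [190,46] [187,68] [179,72] [161,67,22] → 5 disks.
Excess: 6 − 5 = 1.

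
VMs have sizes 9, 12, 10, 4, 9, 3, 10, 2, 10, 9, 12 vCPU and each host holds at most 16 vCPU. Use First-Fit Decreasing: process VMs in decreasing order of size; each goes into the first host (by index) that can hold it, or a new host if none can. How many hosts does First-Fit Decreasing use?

8

Sorted descending: 12, 12, 10, 10, 10, 9, 9, 9, 4, 3, 2.
host 1: place 12 vCPU, 4 vCPU left
host 2: place 12 vCPU, 4 vCPU left
host 3: place 10 vCPU, 6 vCPU left
host 4: place 10 vCPU, 6 vCPU left
host 5: place 10 vCPU, 6 vCPU left
host 6: place 9 vCPU, 7 vCPU left
host 7: place 9 vCPU, 7 vCPU left
host 8: place 9 vCPU, 7 vCPU left
host 1: place 4 vCPU, 0 vCPU left
host 2: place 3 vCPU, 1 vCPU left
host 3: place 2 vCPU, 4 vCPU left
Final hosts: [12,4] [12,3] [10,2] [10] [10] [9] [9] [9].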